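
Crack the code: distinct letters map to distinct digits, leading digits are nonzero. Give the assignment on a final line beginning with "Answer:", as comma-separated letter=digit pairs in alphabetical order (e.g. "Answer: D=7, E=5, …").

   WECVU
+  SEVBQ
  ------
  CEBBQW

Step 1. [col 1: U + Q ≡ W (mod 10)] Q=8 is one option consistent with column 1 (U + Q ≡ W (mod 10), carry-in 0) — take it ⇒ Q=8.
Step 2. [col 1: U + Q ≡ W (mod 10)] several values work for W in column 1 (U + Q ≡ W (mod 10), carry-in 0); try W=7. So W=7.
Step 3. [col 1: U + Q ≡ W (mod 10)] column 1: given Q=8, W=7, carry-in 0, and digits 7,8 already taken and all letters distinct, U+Q≡W (mod 10) forces U=9. So U=9.
Step 4. [col 2: V + B ≡ Q (mod 10)] V=3 is one option consistent with column 2 (V + B ≡ Q (mod 10), carry-in 1) — take it. So V=3.
Step 5. [C] adding two 5-digit numbers gives at most 5+1 digits, and here it does — C is that final carry and must be 1, so C=1.
Step 6. [col 2: V + B ≡ Q (mod 10)] from column 2 (V=3, Q=8, carry-in 1, digits 1,3,7,8,9 already taken and all letters distinct): B must equal 4, so B=4.
Step 7. [col 4: E + E ≡ B (mod 10)] from column 4 (B=4, carry-in 0, digits 1,3,4,7,8,9 already taken and all letters distinct): E must equal 2. So E=2.
Step 8. [col 5: W + S ≡ E (mod 10)] in column 5 we have W+S≡E with carry-in 0; given W=7, E=2 and digits 1,2,3,4,7,8,9 already taken and all letters distinct, that pins S to 5 ⇒ S=5.

Answer: B=4, C=1, E=2, Q=8, S=5, U=9, V=3, W=7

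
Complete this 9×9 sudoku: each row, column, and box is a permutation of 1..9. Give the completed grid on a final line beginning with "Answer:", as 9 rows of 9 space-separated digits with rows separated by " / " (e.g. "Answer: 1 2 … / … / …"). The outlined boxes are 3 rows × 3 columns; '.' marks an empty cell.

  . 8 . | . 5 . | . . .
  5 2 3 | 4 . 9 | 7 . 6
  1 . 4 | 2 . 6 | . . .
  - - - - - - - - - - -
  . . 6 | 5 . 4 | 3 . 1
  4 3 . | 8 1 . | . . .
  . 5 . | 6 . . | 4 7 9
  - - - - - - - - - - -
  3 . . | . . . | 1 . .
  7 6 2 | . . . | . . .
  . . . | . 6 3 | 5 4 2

Step 1. [r4c5∈{2,7,9}] r4c5 is the only open cell in box 5 admitting 9, so r4c5=9.
Step 2. [r9c4∈{1,7,9}] row 9 places 7 nowhere but r9c4. So r9c4=7.
Step 3. [r4c8∈{2,8}] r4c8 is the only open cell in box 6 admitting 8. So r4c8=8.
Step 4. [r6c6∈{2}] nothing but 2 survives at r6c6. So r6c6=2.
Step 5. [r3c5∈{3,7,8}] r3c5 is the only open cell in col 5 admitting 7. So r3c5=7.
Step 6. [r3c2∈{9}] nothing but 9 survives at r3c2, so r3c2=9.
Step 7. [r5c3∈{7,9}] r5c3 is the only open cell in row 5 admitting 9 ⇒ r5c3=9.
Step 8. [r1c4∈{1,3}] in col 4, 3 fits only at r1c4. So r1c4=3.
Step 9. [r8c6∈{1,5,8}] row 8 places 5 nowhere but r8c6, so r8c6=5.
Step 10. [r7c6∈{8}] r7c6 is down to just 8 ⇒ r7c6=8.
Step 11. [r5c9∈{5}] r5c9 has the single candidate 5 ⇒ r5c9=5.
Step 12. [r7c8∈{6,9}] row 7 places 6 nowhere but r7c8, so r7c8=6.
Step 13. [r6c1∈{8}] r6c1's peers cover all but 8 ⇒ r6c1=8.
Step 14. [r3c7∈{8}] r3c7's peers cover all but 8. So r3c7=8.
Step 15. [r8c7∈{9}] r8c7 is down to just 9 ⇒ r8c7=9.
Step 16. [r3c9∈{3}] nothing but 3 survives at r3c9 ⇒ r3c9=3.
Step 17. [r5c8∈{2}] only 2 remains possible at r5c8. So r5c8=2.
Step 18. [r6c3∈{1}] only 1 remains possible at r6c3, so r6c3=1.
Step 19. [r7c2∈{4}] r7c2's peers cover all but 4 ⇒ r7c2=4.
Step 20. [r1c6∈{1}] r1c6's peers cover all but 1 ⇒ r1c6=1.
Step 21. [r6c5∈{3}] r6c5 is down to just 3. So r6c5=3.
Step 22. [r2c8∈{1}] nothing but 1 survives at r2c8 ⇒ r2c8=1.
Step 23. [r1c8∈{9}] r1c8 is down to just 9, so r1c8=9.
Step 24. [r1c3∈{7}] r1c3's peers cover all but 7 ⇒ r1c3=7.
Step 25. [r8c9∈{8}] r8c9's peers cover all but 8, so r8c9=8.
Step 26. [r7c3∈{5}] r7c3 is down to just 5, so r7c3=5.
Step 27. [r4c2∈{7}] nothing but 7 survives at r4c2. So r4c2=7.
Step 28. [r7c5∈{2}] nothing but 2 survives at r7c5, so r7c5=2.
Step 29. [r9c1∈{9}] only 9 remains possible at r9c1, so r9c1=9.
Step 30. [r2c5∈{8}] nothing but 8 survives at r2c5. So r2c5=8.
Step 31. [r8c5∈{4}] nothing but 4 survives at r8c5, so r8c5=4.
Step 32. [r1c1∈{6}] r1c1 has the single candidate 6 ⇒ r1c1=6.
Step 33. [r9c3∈{8}] only 8 remains possible at r9c3. So r9c3=8.
Step 34. [r5c7∈{6}] r5c7 has the single candidate 6 ⇒ r5c7=6.
Step 35. [r7c4∈{9}] r7c4's peers cover all but 9. So r7c4=9.
Step 36. [r8c4∈{1}] r8c4 has the single candidate 1, so r8c4=1.
Step 37. [r7c9∈{7}] r7c9 is down to just 7, so r7c9=7.
Step 38. [r1c7∈{2}] r1c7 is down to just 2 ⇒ r1c7=2.
Step 39. [r9c2∈{1}] only 1 remains possible at r9c2. So r9c2=1.
Step 40. [r5c6∈{7}] only 7 remains possible at r5c6 ⇒ r5c6=7.
Step 41. [r3c8∈{5}] only 5 remains possible at r3c8, so r3c8=5.
Step 42. [r8c8∈{3}] only 3 remains possible at r8c8. So r8c8=3.
Step 43. [r1c9∈{4}] only 4 remains possible at r1c9, so r1c9=4.
Step 44. [r4c1∈{2}] r4c1 has the single candidate 2 ⇒ r4c1=2.

Answer: 6 8 7 3 5 1 2 9 4 / 5 2 3 4 8 9 7 1 6 / 1 9 4 2 7 6 8 5 3 / 2 7 6 5 9 4 3 8 1 / 4 3 9 8 1 7 6 2 5 / 8 5 1 6 3 2 4 7 9 / 3 4 5 9 2 8 1 6 7 / 7 6 2 1 4 5 9 3 8 / 9 1 8 7 6 3 5 4 2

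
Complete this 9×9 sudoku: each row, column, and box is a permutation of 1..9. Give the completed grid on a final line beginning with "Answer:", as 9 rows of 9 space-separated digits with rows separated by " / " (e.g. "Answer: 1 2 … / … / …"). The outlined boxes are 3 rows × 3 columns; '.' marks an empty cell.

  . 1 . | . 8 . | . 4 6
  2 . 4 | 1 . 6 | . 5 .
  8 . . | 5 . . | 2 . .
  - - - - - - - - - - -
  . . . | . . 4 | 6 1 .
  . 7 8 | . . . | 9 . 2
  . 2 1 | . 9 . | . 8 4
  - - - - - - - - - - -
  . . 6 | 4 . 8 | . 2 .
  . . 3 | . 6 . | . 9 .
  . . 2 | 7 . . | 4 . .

Step 1. [r5c8∈{3}] only 3 remains possible at r5c8. So r5c8=3.
Step 2. [r3c8∈{7}] only 7 remains possible at r3c8. So r3c8=7.
Step 3. [r9c6∈{1,3,5,9}] across box 8, 9 lands solely at r9c6. So r9c6=9.
Step 4. [r1c7∈{3}] only 3 remains possible at r1c7 ⇒ r1c7=3.
Step 5. [r3c3∈{9}] r3c3 has the single candidate 9 ⇒ r3c3=9.
Step 6. [r4c3∈{5}] r4c3 has the single candidate 5. So r4c3=5.
Step 7. [r1c1∈{5,7}] in row 1, 5 fits only at r1c1. So r1c1=5.
Step 8. [r3c6∈{3}] r3c6 has the single candidate 3, so r3c6=3.
Step 9. [r9c1∈{1}] nothing but 1 survives at r9c1 ⇒ r9c1=1.
Step 10. [r4c9∈{7}] nothing but 7 survives at r4c9, so r4c9=7.
Step 11. [r8c2∈{4,5,8}] col 2 places 4 nowhere but r8c2. So r8c2=4.
Step 12. [r6c7∈{5}] r6c7 is down to just 5 ⇒ r6c7=5.
Step 13. [r8c4∈{2}] nothing but 2 survives at r8c4, so r8c4=2.
Step 14. [r2c7∈{8}] only 8 remains possible at r2c7. So r2c7=8.
Step 15. [r8c9∈{1,5,8}] in row 8, 8 fits only at r8c9, so r8c9=8.
Step 16. [r8c6∈{1,5}] r8c6 is the only open cell in row 8 admitting 5, so r8c6=5.
Step 17. [r7c5∈{1,3}] across box 8, 1 lands solely at r7c5 ⇒ r7c5=1.
Step 18. [r7c9∈{3,5}] 3 has one home in row 7: r7c9 ⇒ r7c9=3.
Step 19. [r8c1∈{7}] r8c1 is down to just 7, so r8c1=7.
Step 20. [r5c4∈{6}] r5c4 is down to just 6 ⇒ r5c4=6.
Step 21. [r6c4∈{3}] only 3 remains possible at r6c4. So r6c4=3.
Step 22. [r7c1∈{9}] only 9 remains possible at r7c1, so r7c1=9.
Step 23. [r4c2∈{3,9}] 9 has one home in row 4: r4c2 ⇒ r4c2=9.
Step 24. [r9c9∈{5}] r9c9 is down to just 5, so r9c9=5.
Step 25. [r1c6∈{2,7}] row 1 places 2 nowhere but r1c6. So r1c6=2.
Step 26. [r3c5∈{4}] r3c5 has the single candidate 4 ⇒ r3c5=4.
Step 27. [r2c2∈{3}] only 3 remains possible at r2c2 ⇒ r2c2=3.
Step 28. [r1c3∈{7}] r1c3's peers cover all but 7. So r1c3=7.
Step 29. [r9c5∈{3}] only 3 remains possible at r9c5, so r9c5=3.
Step 30. [r2c5∈{7}] r2c5's peers cover all but 7. So r2c5=7.
Step 31. [r4c5∈{2}] r4c5 is down to just 2. So r4c5=2.
Step 32. [r5c6∈{1}] r5c6 is down to just 1. So r5c6=1.
Step 33. [r5c1∈{4}] r5c1 is down to just 4 ⇒ r5c1=4.
Step 34. [r7c7∈{7}] r7c7 has the single candidate 7, so r7c7=7.
Step 35. [r3c2∈{6}] r3c2's peers cover all but 6 ⇒ r3c2=6.
Step 36. [r5c5∈{5}] r5c5 is down to just 5 ⇒ r5c5=5.
Step 37. [r9c2∈{8}] r9c2 is down to just 8, so r9c2=8.
Step 38. [r6c6∈{7}] r6c6 has the single candidate 7, so r6c6=7.
Step 39. [r2c9∈{9}] only 9 remains possible at r2c9, so r2c9=9.
Step 40. [r8c7∈{1}] r8c7 has the single candidate 1 ⇒ r8c7=1.
Step 41. [r9c8∈{6}] r9c8's peers cover all but 6, so r9c8=6.
Step 42. [r4c1∈{3}] only 3 remains possible at r4c1 ⇒ r4c1=3.
Step 43. [r7c2∈{5}] nothing but 5 survives at r7c2. So r7c2=5.
Step 44. [r6c1∈{6}] only 6 remains possible at r6c1, so r6c1=6.
Step 45. [r4c4∈{8}] r4c4 has the single candidate 8. So r4c4=8.
Step 46. [r1c4∈{9}] r1c4 is down to just 9, so r1c4=9.
Step 47. [r3c9∈{1}] r3c9's peers cover all but 1. So r3c9=1.

Answer: 5 1 7 9 8 2 3 4 6 / 2 3 4 1 7 6 8 5 9 / 8 6 9 5 4 3 2 7 1 / 3 9 5 8 2 4 6 1 7 / 4 7 8 6 5 1 9 3 2 / 6 2 1 3 9 7 5 8 4 / 9 5 6 4 1 8 7 2 3 / 7 4 3 2 6 5 1 9 8 / 1 8 2 7 3 9 4 6 5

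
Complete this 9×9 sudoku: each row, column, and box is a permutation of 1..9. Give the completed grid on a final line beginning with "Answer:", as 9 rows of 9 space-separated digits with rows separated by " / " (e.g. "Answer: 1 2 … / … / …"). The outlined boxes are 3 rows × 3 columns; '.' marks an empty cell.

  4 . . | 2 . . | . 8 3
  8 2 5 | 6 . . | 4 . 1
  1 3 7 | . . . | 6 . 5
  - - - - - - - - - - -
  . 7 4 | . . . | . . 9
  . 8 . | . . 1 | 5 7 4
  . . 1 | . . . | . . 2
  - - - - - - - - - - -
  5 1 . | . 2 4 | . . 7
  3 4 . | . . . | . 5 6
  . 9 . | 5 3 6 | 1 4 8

Step 1. [r2c8∈{9}] r2c8 has the single candidate 9. So r2c8=9.
Step 2. [r2c5∈{7}] r2c5 has the single candidate 7. So r2c5=7.
Step 3. [r5c3∈{2,3,6,9}] in col 3, 3 fits only at r5c3 ⇒ r5c3=3.
Step 4. [r5c4∈{9}] r5c4's peers cover all but 9, so r5c4=9.
Step 5. [r7c4∈{8}] r7c4 is down to just 8. So r7c4=8.
Step 6. [r4c4∈{3}] only 3 remains possible at r4c4, so r4c4=3.
Step 7. [r5c1∈{2,6}] r5c1 is the only open cell in row 5 admitting 2. So r5c1=2.
Step 8. [r4c1∈{6}] r4c1 has the single candidate 6, so r4c1=6.
Step 9. [r1c3∈{6,9}] in col 3, 9 fits only at r1c3. So r1c3=9.
Step 10. [r4c7∈{8}] r4c7 has the single candidate 8, so r4c7=8.
Step 11. [r4c5∈{5}] only 5 remains possible at r4c5 ⇒ r4c5=5.
Step 12. [r7c7∈{3,9}] r7c7 is the only open cell in row 7 admitting 9. So r7c7=9.
Step 13. [r8c4∈{1,7}] 1 has one home in col 4: r8c4. So r8c4=1.
Step 14. [r3c4∈{4}] r3c4's peers cover all but 4 ⇒ r3c4=4.
Step 15. [r8c5∈{9}] r8c5 is down to just 9 ⇒ r8c5=9.
Step 16. [r6c5∈{4,6,8}] 4 has one home in row 6: r6c5 ⇒ r6c5=4.
Step 17. [r6c6∈{7,8}] across row 6, 8 lands solely at r6c6, so r6c6=8.
Step 18. [r6c8∈{3,6}] across row 6, 6 lands solely at r6c8. So r6c8=6.
Step 19. [r8c7∈{2}] r8c7 is down to just 2 ⇒ r8c7=2.
Step 20. [r6c2∈{5}] only 5 remains possible at r6c2. So r6c2=5.
Step 21. [r9c3∈{2}] nothing but 2 survives at r9c3 ⇒ r9c3=2.
Step 22. [r4c6∈{2}] only 2 remains possible at r4c6, so r4c6=2.
Step 23. [r6c1∈{9}] only 9 remains possible at r6c1. So r6c1=9.
Step 24. [r3c6∈{9}] only 9 remains possible at r3c6 ⇒ r3c6=9.
Step 25. [r3c8∈{2}] nothing but 2 survives at r3c8. So r3c8=2.
Step 26. [r1c7∈{7}] r1c7 has the single candidate 7 ⇒ r1c7=7.
Step 27. [r9c1∈{7}] r9c1 is down to just 7. So r9c1=7.
Step 28. [r5c5∈{6}] r5c5 is down to just 6 ⇒ r5c5=6.
Step 29. [r1c2∈{6}] r1c2 has the single candidate 6. So r1c2=6.
Step 30. [r7c3∈{6}] r7c3 is down to just 6, so r7c3=6.
Step 31. [r8c3∈{8}] r8c3's peers cover all but 8 ⇒ r8c3=8.
Step 32. [r1c6∈{5}] only 5 remains possible at r1c6, so r1c6=5.
Step 33. [r8c6∈{7}] r8c6 has the single candidate 7. So r8c6=7.
Step 34. [r7c8∈{3}] r7c8 has the single candidate 3. So r7c8=3.
Step 35. [r4c8∈{1}] nothing but 1 survives at r4c8. So r4c8=1.
Step 36. [r6c7∈{3}] r6c7 has the single candidate 3, so r6c7=3.
Step 37. [r3c5∈{8}] only 8 remains possible at r3c5 ⇒ r3c5=8.
Step 38. [r1c5∈{1}] r1c5 has the single candidate 1 ⇒ r1c5=1.
Step 39. [r2c6∈{3}] r2c6's peers cover all but 3. So r2c6=3.
Step 40. [r6c4∈{7}] r6c4's peers cover all but 7. So r6c4=7.

Answer: 4 6 9 2 1 5 7 8 3 / 8 2 5 6 7 3 4 9 1 / 1 3 7 4 8 9 6 2 5 / 6 7 4 3 5 2 8 1 9 / 2 8 3 9 6 1 5 7 4 / 9 5 1 7 4 8 3 6 2 / 5 1 6 8 2 4 9 3 7 / 3 4 8 1 9 7 2 5 6 / 7 9 2 5 3 6 1 4 8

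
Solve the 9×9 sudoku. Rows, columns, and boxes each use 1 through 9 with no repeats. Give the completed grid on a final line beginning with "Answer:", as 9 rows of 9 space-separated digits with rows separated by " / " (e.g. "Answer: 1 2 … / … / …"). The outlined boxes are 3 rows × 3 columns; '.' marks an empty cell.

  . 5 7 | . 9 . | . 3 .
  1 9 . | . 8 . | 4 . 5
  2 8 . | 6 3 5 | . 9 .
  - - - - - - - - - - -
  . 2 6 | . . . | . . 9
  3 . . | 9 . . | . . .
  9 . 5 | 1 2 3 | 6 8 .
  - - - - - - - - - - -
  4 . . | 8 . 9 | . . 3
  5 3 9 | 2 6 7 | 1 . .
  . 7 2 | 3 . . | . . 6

Step 1. [r6c9∈{4,7}] in row 6, 7 fits only at r6c9, so r6c9=7.
Step 2. [r4c4∈{4,5,7}] 5 has one home in col 4: r4c4. So r4c4=5.
Step 3. [r1c6∈{1,2,4}] r1c6 is the only open cell in box 2 admitting 1. So r1c6=1.
Step 4. [r8c8∈{4}] r8c8 has the single candidate 4 ⇒ r8c8=4.
Step 5. [r5c9∈{1,2,4}] in col 9, 4 fits only at r5c9. So r5c9=4.
Step 6. [r9c8∈{5}] only 5 remains possible at r9c8 ⇒ r9c8=5.
Step 7. [r7c3∈{1}] r7c3 is down to just 1, so r7c3=1.
Step 8. [r1c9∈{2,8}] col 9 places 2 nowhere but r1c9 ⇒ r1c9=2.
Step 9. [r9c1∈{8}] r9c1's peers cover all but 8 ⇒ r9c1=8.
Step 10. [r4c6∈{4,8}] r4c6 is the only open cell in row 4 admitting 8 ⇒ r4c6=8.
Step 11. [r4c5∈{4,7}] across row 4, 4 lands solely at r4c5, so r4c5=4.
Step 12. [r3c7∈{7}] r3c7 is down to just 7 ⇒ r3c7=7.
Step 13. [r7c7∈{2}] r7c7 is down to just 2. So r7c7=2.
Step 14. [r4c8∈{1}] r4c8 is down to just 1, so r4c8=1.
Step 15. [r3c9∈{1}] r3c9 has the single candidate 1. So r3c9=1.
Step 16. [r3c3∈{4}] nothing but 4 survives at r3c3, so r3c3=4.
Step 17. [r8c9∈{8}] r8c9 is down to just 8, so r8c9=8.
Step 18. [r9c6∈{4}] r9c6's peers cover all but 4 ⇒ r9c6=4.
Step 19. [r7c5∈{5}] r7c5's peers cover all but 5. So r7c5=5.
Step 20. [r4c7∈{3}] r4c7 has the single candidate 3. So r4c7=3.
Step 21. [r5c3∈{8}] only 8 remains possible at r5c3 ⇒ r5c3=8.
Step 22. [r5c7∈{5}] r5c7 is down to just 5 ⇒ r5c7=5.
Step 23. [r2c3∈{3}] only 3 remains possible at r2c3. So r2c3=3.
Step 24. [r4c1∈{7}] r4c1's peers cover all but 7. So r4c1=7.
Step 25. [r6c2∈{4}] only 4 remains possible at r6c2. So r6c2=4.
Step 26. [r9c7∈{9}] only 9 remains possible at r9c7 ⇒ r9c7=9.
Step 27. [r7c8∈{7}] r7c8 is down to just 7 ⇒ r7c8=7.
Step 28. [r1c7∈{8}] r1c7 is down to just 8. So r1c7=8.
Step 29. [r2c4∈{7}] r2c4's peers cover all but 7 ⇒ r2c4=7.
Step 30. [r1c1∈{6}] only 6 remains possible at r1c1. So r1c1=6.
Step 31. [r2c6∈{2}] nothing but 2 survives at r2c6 ⇒ r2c6=2.
Step 32. [r9c5∈{1}] nothing but 1 survives at r9c5, so r9c5=1.
Step 33. [r5c8∈{2}] r5c8 has the single candidate 2. So r5c8=2.
Step 34. [r1c4∈{4}] nothing but 4 survives at r1c4 ⇒ r1c4=4.
Step 35. [r5c5∈{7}] r5c5 is down to just 7 ⇒ r5c5=7.
Step 36. [r5c2∈{1}] nothing but 1 survives at r5c2. So r5c2=1.
Step 37. [r7c2∈{6}] r7c2's peers cover all but 6 ⇒ r7c2=6.
Step 38. [r5c6∈{6}] r5c6 has the single candidate 6 ⇒ r5c6=6.
Step 39. [r2c8∈{6}] only 6 remains possible at r2c8. So r2c8=6.

Answer: 6 5 7 4 9 1 8 3 2 / 1 9 3 7 8 2 4 6 5 / 2 8 4 6 3 5 7 9 1 / 7 2 6 5 4 8 3 1 9 / 3 1 8 9 7 6 5 2 4 / 9 4 5 1 2 3 6 8 7 / 4 6 1 8 5 9 2 7 3 / 5 3 9 2 6 7 1 4 8 / 8 7 2 3 1 4 9 5 6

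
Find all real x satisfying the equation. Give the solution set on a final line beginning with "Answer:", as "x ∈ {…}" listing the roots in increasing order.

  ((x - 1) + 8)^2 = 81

Step 1. [((x - 1) + 8)^2 = 81] 81 ≥ 0, LHS is (·)² — take ±√. So sqrt: (x - 1) + 8 = 9 or -9.
Step 2. [(x - 1) + 8 = 9 or -9] peel the +8: subtract 8 from each side, so sub: x - 1 = 1 or -17.
Step 3. [x - 1 = 1 or -17] 1 comes off first (add 1). So sub: x = 2 or -16.

Answer: x ∈ {-16, 2}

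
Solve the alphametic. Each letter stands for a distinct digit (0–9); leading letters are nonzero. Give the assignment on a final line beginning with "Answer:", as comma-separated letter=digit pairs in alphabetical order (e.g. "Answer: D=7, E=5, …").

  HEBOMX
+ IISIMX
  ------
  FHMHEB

Step 1. [col 1: X + X ≡ B (mod 10)] no forcing yet in column 1 (carry-in 0); X=7 is free and consistent — try it. So X=7.
Step 2. [col 1: X + X ≡ B (mod 10)] column 1 reads X+X+carry(0)=B with X=7; with digits 7 already taken and all letters distinct, the only value for B is 4. So B=4.
Step 3. [col 2: M + M ≡ E (mod 10)] column 2 (M + M ≡ E (mod 10), carry-in 1) doesn't pin E yet; pick E=1 and continue, so E=1.
Step 4. [col 2: M + M ≡ E (mod 10)] M=0 is one option consistent with column 2 (M + M ≡ E (mod 10), carry-in 1) — take it ⇒ M=0.
Step 5. [col 3: O + I ≡ H (mod 10)] H=5 is one option consistent with column 3 (O + I ≡ H (mod 10), carry-in 0) — take it. So H=5.
Step 6. [col 3: O + I ≡ H (mod 10)] O=2 is one option consistent with column 3 (O + I ≡ H (mod 10), carry-in 0) — take it ⇒ O=2.
Step 7. [col 3: O + I ≡ H (mod 10)] in column 3 we have O+I≡H with carry-in 0; given O=2, H=5 and digits 0,1,2,4,5,7 already taken and all letters distinct, that pins I to 3 ⇒ I=3.
Step 8. [col 4: B + S ≡ M (mod 10)] column 4 reads B+S+carry(0)=M with B=4, M=0; with digits 0,1,2,3,4,5,7 already taken and all letters distinct, the only value for S is 6 ⇒ S=6.
Step 9. [col 6: H + I ≡ F (mod 10)] in column 6 we have H+I≡F with carry-in 0; given H=5, I=3 and digits 0,1,2,3,4,5,6,7 already taken and all letters distinct, that pins F to 8 ⇒ F=8.

Answer: B=4, E=1, F=8, H=5, I=3, M=0, O=2, S=6, X=7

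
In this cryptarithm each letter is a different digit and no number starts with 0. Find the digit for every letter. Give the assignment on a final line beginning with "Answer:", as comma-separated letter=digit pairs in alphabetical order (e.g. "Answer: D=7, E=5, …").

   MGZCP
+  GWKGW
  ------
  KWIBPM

Step 1. [col 1: P + W ≡ M (mod 10)] column 1 (P + W ≡ M (mod 10), carry-in 0) doesn't pin W yet; pick W=3 and continue. So W=3.
Step 2. [col 1: P + W ≡ M (mod 10)] M=7 is one option consistent with column 1 (P + W ≡ M (mod 10), carry-in 0) — take it ⇒ M=7.
Step 3. [col 1: P + W ≡ M (mod 10)] column 1 reads P+W+carry(0)=M with W=3, M=7; with digits 3,7 already taken and all letters distinct, the only value for P is 4 ⇒ P=4.
Step 4. [col 2: C + G ≡ P (mod 10)] no forcing yet in column 2 (carry-in 0); G=6 is free and consistent — try it ⇒ G=6.
Step 5. [col 2: C + G ≡ P (mod 10)] from column 2 (G=6, P=4, carry-in 0, digits 3,4,6,7 already taken and all letters distinct): C must equal 8, so C=8.
Step 6. [col 3: Z + K ≡ B (mod 10)] column 3 reads Z+K+carry(1)=B with nothing yet; with digits 3,4,6,7,8 already taken and all letters distinct, the only value for B is 2 ⇒ B=2.
Step 7. [col 3: Z + K ≡ B (mod 10)] column 3 (Z + K ≡ B (mod 10), carry-in 1) doesn't pin K yet; pick K=1 and continue ⇒ K=1.
Step 8. [col 3: Z + K ≡ B (mod 10)] in column 3 we have Z+K≡B with carry-in 1; given K=1, B=2 and digits 1,2,3,4,6,7,8 already taken and all letters distinct, that pins Z to 0. So Z=0.
Step 9. [col 4: G + W ≡ I (mod 10)] in column 4 we have G+W≡I with carry-in 0; given G=6, W=3 and digits 0,1,2,3,4,6,7,8 already taken and all letters distinct, that pins I to 9, so I=9.

Answer: B=2, C=8, G=6, I=9, K=1, M=7, P=4, W=3, Z=0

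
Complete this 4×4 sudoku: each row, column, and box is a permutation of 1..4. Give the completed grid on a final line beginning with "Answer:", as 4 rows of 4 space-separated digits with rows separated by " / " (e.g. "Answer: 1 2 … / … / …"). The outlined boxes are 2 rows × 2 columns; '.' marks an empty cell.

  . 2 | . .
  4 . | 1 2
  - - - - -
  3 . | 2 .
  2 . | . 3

Step 1. [r4c3∈{4}] r4c3's peers cover all but 4 ⇒ r4c3=4.
Step 2. [r3c4∈{1}] r3c4's peers cover all but 1 ⇒ r3c4=1.
Step 3. [r1c3∈{3}] r1c3 has the single candidate 3, so r1c3=3.
Step 4. [r2c2∈{3}] r2c2 is down to just 3 ⇒ r2c2=3.
Step 5. [r3c2∈{4}] r3c2 is down to just 4 ⇒ r3c2=4.
Step 6. [r4c2∈{1}] r4c2 has the single candidate 1, so r4c2=1.
Step 7. [r1c4∈{4}] nothing but 4 survives at r1c4. So r1c4=4.
Step 8. [r1c1∈{1}] r1c1 is down to just 1 ⇒ r1c1=1.

Answer: 1 2 3 4 / 4 3 1 2 / 3 4 2 1 / 2 1 4 3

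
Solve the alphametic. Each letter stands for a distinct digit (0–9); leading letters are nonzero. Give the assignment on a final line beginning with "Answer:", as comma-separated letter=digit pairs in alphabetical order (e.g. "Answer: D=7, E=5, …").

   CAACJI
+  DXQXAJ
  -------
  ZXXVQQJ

Step 1. [Z] Z is the leading digit of a 7-digit sum of two 6-digit numbers; the final carry is exactly 1 ⇒ Z=1.
Step 2. [col 1: I + J ≡ J (mod 10)] in column 1 we have I+J≡J with carry-in 0; given nothing yet and digits 1 already taken and all letters distinct, that pins I to 0, so I=0.
Step 3. [col 1: I + J ≡ J (mod 10)] several values work for J in column 1 (I + J ≡ J (mod 10), carry-in 0); try J=7. So J=7.
Step 4. [col 2: J + A ≡ Q (mod 10)] column 2 (J + A ≡ Q (mod 10), carry-in 0) doesn't pin Q yet; pick Q=6 and continue, so Q=6.
Step 5. [col 2: J + A ≡ Q (mod 10)] column 2 reads J+A+carry(0)=Q with J=7, Q=6; with digits 0,1,6,7 already taken and all letters distinct, the only value for A is 9 ⇒ A=9.
Step 6. [col 3: C + X ≡ Q (mod 10)] column 3 (C + X ≡ Q (mod 10), carry-in 1) doesn't pin C yet; pick C=3 and continue ⇒ C=3.
Step 7. [col 3: C + X ≡ Q (mod 10)] in column 3 we have C+X≡Q with carry-in 1; given C=3, Q=6 and digits 0,1,3,6,7,9 already taken and all letters distinct, that pins X to 2, so X=2.
Step 8. [col 4: A + Q ≡ V (mod 10)] column 4 reads A+Q+carry(0)=V with A=9, Q=6; with digits 0,1,2,3,6,7,9 already taken and all letters distinct, the only value for V is 5, so V=5.
Step 9. [col 6: C + D ≡ X (mod 10)] column 6 reads C+D+carry(1)=X with C=3, X=2; with digits 0,1,2,3,5,6,7,9 already taken and all letters distinct, the only value for D is 8. So D=8.

Answer: A=9, C=3, D=8, I=0, J=7, Q=6, V=5, X=2, Z=1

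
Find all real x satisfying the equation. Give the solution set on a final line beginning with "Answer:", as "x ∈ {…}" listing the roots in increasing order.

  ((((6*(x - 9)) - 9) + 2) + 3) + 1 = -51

Step 1. [((((6*(x - 9)) - 9) + 2) + 3) + 1 = -51] the outer +1 inverts by subtracting 1. So sub: (((6*(x - 9)) - 9) + 2) + 3 = -52.
Step 2. [(((6*(x - 9)) - 9) + 2) + 3 = -52] 3 comes off first (subtract 3) ⇒ sub: ((6*(x - 9)) - 9) + 2 = -55.
Step 3. [((6*(x - 9)) - 9) + 2 = -55] the outer +2 inverts by subtracting 2. So sub: (6*(x - 9)) - 9 = -57.
Step 4. [(6*(x - 9)) - 9 = -57] 9 comes off first (add 9), so sub: 6*(x - 9) = -48.
Step 5. [6*(x - 9) = -48] divide by the outer 6, so div: x - 9 = -8.
Step 6. [x - 9 = -8] the outer -9 inverts by adding 9 ⇒ sub: x = 1.

Answer: x ∈ {1}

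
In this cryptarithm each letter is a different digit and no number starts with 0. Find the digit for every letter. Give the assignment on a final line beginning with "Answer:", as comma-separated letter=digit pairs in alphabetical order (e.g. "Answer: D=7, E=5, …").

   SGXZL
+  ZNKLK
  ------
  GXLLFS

Step 1. [G] the sum has 6 digits but both addends have 5; that extra leading digit G is the final carry, namely 1 ⇒ G=1.
Step 2. [col 1: L + K ≡ S (mod 10)] no forcing yet in column 1 (carry-in 0); S=9 is free and consistent — try it ⇒ S=9.
Step 3. [col 1: L + K ≡ S (mod 10)] column 1 (L + K ≡ S (mod 10), carry-in 0) doesn't pin K yet; pick K=7 and continue ⇒ K=7.
Step 4. [col 1: L + K ≡ S (mod 10)] column 1 reads L+K+carry(0)=S with K=7, S=9; with digits 1,7,9 already taken and all letters distinct, the only value for L is 2, so L=2.
Step 5. [col 2: Z + L ≡ F (mod 10)] F=8 is one option consistent with column 2 (Z + L ≡ F (mod 10), carry-in 0) — take it. So F=8.
Step 6. [col 2: Z + L ≡ F (mod 10)] column 2: given L=2, F=8, carry-in 0, and digits 1,2,7,8,9 already taken and all letters distinct, Z+L≡F (mod 10) forces Z=6. So Z=6.
Step 7. [col 3: X + K ≡ L (mod 10)] column 3: given K=7, L=2, carry-in 0, and digits 1,2,6,7,8,9 already taken and all letters distinct, X+K≡L (mod 10) forces X=5, so X=5.
Step 8. [col 4: G + N ≡ L (mod 10)] column 4 reads G+N+carry(1)=L with G=1, L=2; with digits 1,2,5,6,7,8,9 already taken and all letters distinct, the only value for N is 0, so N=0.

Answer: F=8, G=1, K=7, L=2, N=0, S=9, X=5, Z=6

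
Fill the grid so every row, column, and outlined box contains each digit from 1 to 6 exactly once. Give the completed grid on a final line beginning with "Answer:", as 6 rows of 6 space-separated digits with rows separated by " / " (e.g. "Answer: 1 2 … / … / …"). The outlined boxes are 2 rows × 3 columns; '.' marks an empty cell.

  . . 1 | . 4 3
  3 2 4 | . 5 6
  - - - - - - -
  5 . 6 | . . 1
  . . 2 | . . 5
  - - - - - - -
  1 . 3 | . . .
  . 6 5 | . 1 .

Step 1. [r5c2∈{4}] r5c2 is down to just 4, so r5c2=4.
Step 2. [r3c4∈{2,3,4}] in row 3, 4 fits only at r3c4, so r3c4=4.
Step 3. [r5c6∈{2}] r5c6 is down to just 2, so r5c6=2.
Step 4. [r3c2∈{3}] only 3 remains possible at r3c2, so r3c2=3.
Step 5. [r4c5∈{3,6}] r4c5 is the only open cell in col 5 admitting 3 ⇒ r4c5=3.
Step 6. [r5c4∈{5,6}] r5c4 is the only open cell in row 5 admitting 5, so r5c4=5.
Step 7. [r4c2∈{1}] r4c2's peers cover all but 1 ⇒ r4c2=1.
Step 8. [r4c1∈{4}] nothing but 4 survives at r4c1. So r4c1=4.
Step 9. [r1c2∈{5}] r1c2 is down to just 5. So r1c2=5.
Step 10. [r1c4∈{2}] r1c4 has the single candidate 2, so r1c4=2.
Step 11. [r3c5∈{2}] r3c5 is down to just 2 ⇒ r3c5=2.
Step 12. [r6c4∈{3}] only 3 remains possible at r6c4 ⇒ r6c4=3.
Step 13. [r5c5∈{6}] nothing but 6 survives at r5c5 ⇒ r5c5=6.
Step 14. [r4c4∈{6}] r4c4 is down to just 6, so r4c4=6.
Step 15. [r2c4∈{1}] only 1 remains possible at r2c4, so r2c4=1.
Step 16. [r6c1∈{2}] r6c1's peers cover all but 2, so r6c1=2.
Step 17. [r1c1∈{6}] r1c1 is down to just 6. So r1c1=6.
Step 18. [r6c6∈{4}] r6c6 is down to just 4 ⇒ r6c6=4.

Answer: 6 5 1 2 4 3 / 3 2 4 1 5 6 / 5 3 6 4 2 1 / 4 1 2 6 3 5 / 1 4 3 5 6 2 / 2 6 5 3 1 4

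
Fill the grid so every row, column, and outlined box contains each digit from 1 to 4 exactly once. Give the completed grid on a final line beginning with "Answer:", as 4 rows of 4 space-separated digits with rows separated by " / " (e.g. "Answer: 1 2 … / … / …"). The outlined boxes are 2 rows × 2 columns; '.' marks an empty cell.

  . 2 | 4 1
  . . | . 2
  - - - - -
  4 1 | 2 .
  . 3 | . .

Step 1. [r2c1∈{1,3}] row 2 places 1 nowhere but r2c1, so r2c1=1.
Step 2. [r4c3∈{1}] r4c3 has the single candidate 1, so r4c3=1.
Step 3. [r3c4∈{3}] nothing but 3 survives at r3c4. So r3c4=3.
Step 4. [r1c1∈{3}] only 3 remains possible at r1c1 ⇒ r1c1=3.
Step 5. [r4c1∈{2}] r4c1 is down to just 2 ⇒ r4c1=2.
Step 6. [r2c3∈{3}] r2c3 is down to just 3, so r2c3=3.
Step 7. [r2c2∈{4}] nothing but 4 survives at r2c2 ⇒ r2c2=4.
Step 8. [r4c4∈{4}] r4c4 has the single candidate 4 ⇒ r4c4=4.

Answer: 3 2 4 1 / 1 4 3 2 / 4 1 2 3 / 2 3 1 4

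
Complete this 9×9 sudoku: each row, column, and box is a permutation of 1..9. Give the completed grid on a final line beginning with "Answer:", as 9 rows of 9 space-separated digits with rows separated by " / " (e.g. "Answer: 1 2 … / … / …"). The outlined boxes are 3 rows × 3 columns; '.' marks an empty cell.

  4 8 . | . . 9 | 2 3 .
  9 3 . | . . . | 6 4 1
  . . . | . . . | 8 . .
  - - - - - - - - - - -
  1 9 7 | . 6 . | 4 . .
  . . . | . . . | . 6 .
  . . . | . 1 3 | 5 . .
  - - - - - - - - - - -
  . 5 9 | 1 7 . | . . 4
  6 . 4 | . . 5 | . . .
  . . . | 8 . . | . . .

Step 1. [r1c5∈{5}] r1c5's peers cover all but 5. So r1c5=5.
Step 2. [r1c9∈{7}] only 7 remains possible at r1c9, so r1c9=7.
Step 3. [r3c6∈{1,2,4,6,7}] across col 6, 1 lands solely at r3c6. So r3c6=1.
Step 4. [r7c7∈{3}] r7c7 is down to just 3 ⇒ r7c7=3.
Step 5. [r5c7∈{1,7,9}] row 5 places 1 nowhere but r5c7, so r5c7=1.
Step 6. [r6c8∈{2,7,8,9}] 7 has one home in box 6: r6c8. So r6c8=7.
Step 7. [r7c1∈{2,8}] in box 7, 8 fits only at r7c1 ⇒ r7c1=8.
Step 8. [r6c1∈{2}] only 2 remains possible at r6c1, so r6c1=2.
Step 9. [r7c8∈{2}] r7c8's peers cover all but 2 ⇒ r7c8=2.
Step 10. [r4c8∈{8}] only 8 remains possible at r4c8 ⇒ r4c8=8.
Step 11. [r4c6∈{2}] only 2 remains possible at r4c6 ⇒ r4c6=2.
Step 12. [r6c9∈{9}] nothing but 9 survives at r6c9 ⇒ r6c9=9.
Step 13. [r6c4∈{4}] only 4 remains possible at r6c4. So r6c4=4.
Step 14. [r2c3∈{2,5}] in row 2, 5 fits only at r2c3, so r2c3=5.
Step 15. [r3c5∈{2,3,4}] row 3 places 4 nowhere but r3c5 ⇒ r3c5=4.
Step 16. [r3c4∈{2,3,6,7}] 3 has one home in row 3: r3c4. So r3c4=3.
Step 17. [r8c5∈{2,3,9}] row 8 places 3 nowhere but r8c5. So r8c5=3.
Step 18. [r3c8∈{5,9}] r3c8 is the only open cell in row 3 admitting 9, so r3c8=9.
Step 19. [r3c1∈{7}] nothing but 7 survives at r3c1, so r3c1=7.
Step 20. [r9c8∈{1,5}] 5 has one home in col 8: r9c8, so r9c8=5.
Step 21. [r5c1∈{3,5}] r5c1 is the only open cell in col 1 admitting 5. So r5c1=5.
Step 22. [r5c3∈{3,8}] box 4 places 3 nowhere but r5c3. So r5c3=3.
Step 23. [r1c3∈{1,6}] r1c3 is the only open cell in row 1 admitting 1. So r1c3=1.
Step 24. [r9c3∈{2}] nothing but 2 survives at r9c3 ⇒ r9c3=2.
Step 25. [r9c5∈{9}] r9c5 is down to just 9. So r9c5=9.
Step 26. [r9c7∈{7}] r9c7 has the single candidate 7 ⇒ r9c7=7.
Step 27. [r5c5∈{8}] r5c5's peers cover all but 8, so r5c5=8.
Step 28. [r6c2∈{6}] only 6 remains possible at r6c2. So r6c2=6.
Step 29. [r5c6∈{7}] nothing but 7 survives at r5c6 ⇒ r5c6=7.
Step 30. [r9c9∈{6}] r9c9 is down to just 6, so r9c9=6.
Step 31. [r8c2∈{1,7}] row 8 places 7 nowhere but r8c2. So r8c2=7.
Step 32. [r2c5∈{2}] r2c5's peers cover all but 2 ⇒ r2c5=2.
Step 33. [r5c9∈{2}] nothing but 2 survives at r5c9. So r5c9=2.
Step 34. [r9c2∈{1}] only 1 remains possible at r9c2 ⇒ r9c2=1.
Step 35. [r2c4∈{7}] r2c4 has the single candidate 7, so r2c4=7.
Step 36. [r1c4∈{6}] r1c4 has the single candidate 6 ⇒ r1c4=6.
Step 37. [r9c6∈{4}] r9c6 has the single candidate 4, so r9c6=4.
Step 38. [r8c7∈{9}] only 9 remains possible at r8c7 ⇒ r8c7=9.
Step 39. [r6c3∈{8}] r6c3 has the single candidate 8. So r6c3=8.
Step 40. [r8c8∈{1}] r8c8's peers cover all but 1, so r8c8=1.
Step 41. [r7c6∈{6}] nothing but 6 survives at r7c6 ⇒ r7c6=6.
Step 42. [r3c3∈{6}] r3c3 has the single candidate 6 ⇒ r3c3=6.
Step 43. [r3c9∈{5}] only 5 remains possible at r3c9, so r3c9=5.
Step 44. [r8c9∈{8}] r8c9 has the single candidate 8. So r8c9=8.
Step 45. [r9c1∈{3}] r9c1's peers cover all but 3 ⇒ r9c1=3.
Step 46. [r5c4∈{9}] r5c4's peers cover all but 9. So r5c4=9.
Step 47. [r8c4∈{2}] r8c4 has the single candidate 2. So r8c4=2.
Step 48. [r5c2∈{4}] r5c2 has the single candidate 4, so r5c2=4.
Step 49. [r4c9∈{3}] r4c9 is down to just 3 ⇒ r4c9=3.
Step 50. [r4c4∈{5}] r4c4 is down to just 5 ⇒ r4c4=5.
Step 51. [r3c2∈{2}] nothing but 2 survives at r3c2, so r3c2=2.
Step 52. [r2c6∈{8}] nothing but 8 survives at r2c6, so r2c6=8.

Answer: 4 8 1 6 5 9 2 3 7 / 9 3 5 7 2 8 6 4 1 / 7 2 6 3 4 1 8 9 5 / 1 9 7 5 6 2 4 8 3 / 5 4 3 9 8 7 1 6 2 / 2 6 8 4 1 3 5 7 9 / 8 5 9 1 7 6 3 2 4 / 6 7 4 2 3 5 9 1 8 / 3 1 2 8 9 4 7 5 6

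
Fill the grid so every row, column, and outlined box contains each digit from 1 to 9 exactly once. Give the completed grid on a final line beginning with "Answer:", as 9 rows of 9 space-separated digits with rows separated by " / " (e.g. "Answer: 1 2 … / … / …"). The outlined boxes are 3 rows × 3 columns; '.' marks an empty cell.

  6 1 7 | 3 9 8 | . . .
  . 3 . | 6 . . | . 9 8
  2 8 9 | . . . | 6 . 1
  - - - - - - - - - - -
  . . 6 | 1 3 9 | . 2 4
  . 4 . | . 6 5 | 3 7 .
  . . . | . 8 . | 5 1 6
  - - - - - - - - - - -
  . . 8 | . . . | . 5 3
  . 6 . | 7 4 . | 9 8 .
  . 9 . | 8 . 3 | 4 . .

Step 1. [r6c6∈{2,4,7}] in box 5, 7 fits only at r6c6. So r6c6=7.
Step 2. [r9c5∈{1,2,5}] box 8 places 5 nowhere but r9c5, so r9c5=5.
Step 3. [r7c7∈{1,2,7}] r7c7 is the only open cell in col 7 admitting 1, so r7c7=1.
Step 4. [r7c5∈{2}] r7c5 is down to just 2. So r7c5=2.
Step 5. [r7c2∈{7}] r7c2 is down to just 7 ⇒ r7c2=7.
Step 6. [r9c1∈{1}] nothing but 1 survives at r9c1, so r9c1=1.
Step 7. [r9c3∈{2}] r9c3 has the single candidate 2 ⇒ r9c3=2.
Step 8. [r3c6∈{4}] r3c6 has the single candidate 4. So r3c6=4.
Step 9. [r2c6∈{1,2}] across col 6, 2 lands solely at r2c6 ⇒ r2c6=2.
Step 10. [r5c1∈{8,9}] row 5 places 8 nowhere but r5c1, so r5c1=8.
Step 11. [r6c3∈{3}] only 3 remains possible at r6c3. So r6c3=3.
Step 12. [r2c3∈{4,5}] 4 has one home in col 3: r2c3. So r2c3=4.
Step 13. [r2c1∈{5}] r2c1's peers cover all but 5. So r2c1=5.
Step 14. [r1c9∈{2,5}] across row 1, 5 lands solely at r1c9 ⇒ r1c9=5.
Step 15. [r3c5∈{7}] r3c5's peers cover all but 7 ⇒ r3c5=7.
Step 16. [r5c4∈{2}] only 2 remains possible at r5c4, so r5c4=2.
Step 17. [r7c6∈{6}] r7c6 has the single candidate 6, so r7c6=6.
Step 18. [r1c8∈{4}] r1c8 has the single candidate 4 ⇒ r1c8=4.
Step 19. [r8c9∈{2}] r8c9's peers cover all but 2. So r8c9=2.
Step 20. [r2c7∈{7}] r2c7 is down to just 7, so r2c7=7.
Step 21. [r7c4∈{9}] only 9 remains possible at r7c4, so r7c4=9.
Step 22. [r6c4∈{4}] r6c4's peers cover all but 4, so r6c4=4.
Step 23. [r8c3∈{5}] r8c3's peers cover all but 5 ⇒ r8c3=5.
Step 24. [r9c8∈{6}] r9c8 has the single candidate 6, so r9c8=6.
Step 25. [r6c1∈{9}] r6c1 has the single candidate 9. So r6c1=9.
Step 26. [r6c2∈{2}] r6c2 has the single candidate 2. So r6c2=2.
Step 27. [r8c6∈{1}] nothing but 1 survives at r8c6, so r8c6=1.
Step 28. [r2c5∈{1}] nothing but 1 survives at r2c5 ⇒ r2c5=1.
Step 29. [r3c8∈{3}] r3c8 has the single candidate 3 ⇒ r3c8=3.
Step 30. [r9c9∈{7}] only 7 remains possible at r9c9, so r9c9=7.
Step 31. [r4c2∈{5}] r4c2 has the single candidate 5. So r4c2=5.
Step 32. [r5c9∈{9}] r5c9 has the single candidate 9. So r5c9=9.
Step 33. [r4c7∈{8}] nothing but 8 survives at r4c7, so r4c7=8.
Step 34. [r7c1∈{4}] r7c1 has the single candidate 4, so r7c1=4.
Step 35. [r1c7∈{2}] r1c7's peers cover all but 2 ⇒ r1c7=2.
Step 36. [r4c1∈{7}] only 7 remains possible at r4c1, so r4c1=7.
Step 37. [r5c3∈{1}] r5c3 is down to just 1, so r5c3=1.
Step 38. [r8c1∈{3}] r8c1's peers cover all but 3. So r8c1=3.
Step 39. [r3c4∈{5}] nothing but 5 survives at r3c4, so r3c4=5.

Answer: 6 1 7 3 9 8 2 4 5 / 5 3 4 6 1 2 7 9 8 / 2 8 9 5 7 4 6 3 1 / 7 5 6 1 3 9 8 2 4 / 8 4 1 2 6 5 3 7 9 / 9 2 3 4 8 7 5 1 6 / 4 7 8 9 2 6 1 5 3 / 3 6 5 7 4 1 9 8 2 / 1 9 2 8 5 3 4 6 7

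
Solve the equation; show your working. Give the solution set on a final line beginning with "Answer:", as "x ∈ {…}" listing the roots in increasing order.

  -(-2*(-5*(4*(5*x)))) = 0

Step 1. [-(-2*(-5*(4*(5*x)))) = 0] LHS negated; negate both sides ⇒ neg: -2*(-5*(4*(5*x))) = 0.
Step 2. [-2*(-5*(4*(5*x))) = 0] -2 out front; divide by -2, so div: -5*(4*(5*x)) = 0.
Step 3. [-5*(4*(5*x)) = 0] -5 out front; divide by -5, so div: 4*(5*x) = 0.
Step 4. [4*(5*x) = 0] 4 out front; divide by 4 ⇒ div: 5*x = 0.
Step 5. [5*x = 0] 5·(inner) — divide through by 5 ⇒ div: x = 0.

Answer: x ∈ {0}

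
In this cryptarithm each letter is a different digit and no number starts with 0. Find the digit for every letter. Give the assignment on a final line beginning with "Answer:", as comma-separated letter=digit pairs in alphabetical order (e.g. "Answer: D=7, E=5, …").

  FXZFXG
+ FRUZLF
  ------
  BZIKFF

Step 1. [col 1: G + F ≡ F (mod 10)] in column 1 we have G+F≡F with carry-in 0; given nothing yet and all letters distinct, none taken yet, that pins G to 0. So G=0.
Step 2. [col 1: G + F ≡ F (mod 10)] no forcing yet in column 1 (carry-in 0); F=2 is free and consistent — try it, so F=2.
Step 3. [col 2: X + L ≡ F (mod 10)] column 2 (X + L ≡ F (mod 10), carry-in 0) doesn't pin X yet; pick X=3 and continue, so X=3.
Step 4. [col 2: X + L ≡ F (mod 10)] from column 2 (X=3, F=2, carry-in 0, digits 0,2,3 already taken and all letters distinct): L must equal 9, so L=9.
Step 5. [col 3: F + Z ≡ K (mod 10)] column 3 (F + Z ≡ K (mod 10), carry-in 1) doesn't pin Z yet; pick Z=1 and continue. So Z=1.
Step 6. [col 3: F + Z ≡ K (mod 10)] in column 3 we have F+Z≡K with carry-in 1; given F=2, Z=1 and digits 0,1,2,3,9 already taken and all letters distinct, that pins K to 4, so K=4.
Step 7. [col 4: Z + U ≡ I (mod 10)] column 4 (Z + U ≡ I (mod 10), carry-in 0) doesn't pin I yet; pick I=7 and continue. So I=7.
Step 8. [col 4: Z + U ≡ I (mod 10)] in column 4 we have Z+U≡I with carry-in 0; given Z=1, I=7 and digits 0,1,2,3,4,7,9 already taken and all letters distinct, that pins U to 6 ⇒ U=6.
Step 9. [col 5: X + R ≡ Z (mod 10)] column 5 reads X+R+carry(0)=Z with X=3, Z=1; with digits 0,1,2,3,4,6,7,9 already taken and all letters distinct, the only value for R is 8, so R=8.
Step 10. [col 6: F + F ≡ B (mod 10)] column 6: given F=2, carry-in 1, and digits 0,1,2,3,4,6,7,8,9 already taken and all letters distinct, F+F≡B (mod 10) forces B=5. So B=5.

Answer: B=5, F=2, G=0, I=7, K=4, L=9, R=8, U=6, X=3, Z=1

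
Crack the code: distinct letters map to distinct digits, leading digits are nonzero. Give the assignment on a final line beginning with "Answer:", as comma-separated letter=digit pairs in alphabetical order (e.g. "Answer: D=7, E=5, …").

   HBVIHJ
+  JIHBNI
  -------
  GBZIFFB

Step 1. [col 1: J + I ≡ B (mod 10)] no forcing yet in column 1 (carry-in 0); J=6 is free and consistent — try it. So J=6.
Step 2. [G] the sum has 7 digits but both addends have 6; that extra leading digit G is the final carry, namely 1. So G=1.
Step 3. [col 1: J + I ≡ B (mod 10)] no forcing yet in column 1 (carry-in 0); B=4 is free and consistent — try it. So B=4.
Step 4. [col 1: J + I ≡ B (mod 10)] in column 1 we have J+I≡B with carry-in 0; given J=6, B=4 and digits 1,4,6 already taken and all letters distinct, that pins I to 8, so I=8.
Step 5. [col 2: H + N ≡ F (mod 10)] several values work for F in column 2 (H + N ≡ F (mod 10), carry-in 1); try F=3 ⇒ F=3.
Step 6. [col 2: H + N ≡ F (mod 10)] N=5 is one option consistent with column 2 (H + N ≡ F (mod 10), carry-in 1) — take it. So N=5.
Step 7. [col 2: H + N ≡ F (mod 10)] in column 2 we have H+N≡F with carry-in 1; given N=5, F=3 and digits 1,3,4,5,6,8 already taken and all letters distinct, that pins H to 7, so H=7.
Step 8. [col 4: V + H ≡ I (mod 10)] from column 4 (H=7, I=8, carry-in 1, digits 1,3,4,5,6,7,8 already taken and all letters distinct): V must equal 0. So V=0.
Step 9. [col 5: B + I ≡ Z (mod 10)] in column 5 we have B+I≡Z with carry-in 0; given B=4, I=8 and digits 0,1,3,4,5,6,7,8 already taken and all letters distinct, that pins Z to 2, so Z=2.

Answer: B=4, F=3, G=1, H=7, I=8, J=6, N=5, V=0, Z=2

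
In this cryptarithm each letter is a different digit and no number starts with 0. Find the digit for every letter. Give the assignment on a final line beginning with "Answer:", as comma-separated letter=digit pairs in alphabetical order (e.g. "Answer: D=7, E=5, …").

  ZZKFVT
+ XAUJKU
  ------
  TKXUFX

Step 1. [col 1: T + U ≡ X (mod 10)] column 1 (T + U ≡ X (mod 10), carry-in 0) doesn't pin T yet; pick T=8 and continue ⇒ T=8.
Step 2. [col 1: T + U ≡ X (mod 10)] several values work for X in column 1 (T + U ≡ X (mod 10), carry-in 0); try X=2, so X=2.
Step 3. [col 1: T + U ≡ X (mod 10)] in column 1 we have T+U≡X with carry-in 0; given T=8, X=2 and digits 2,8 already taken and all letters distinct, that pins U to 4. So U=4.
Step 4. [col 2: V + K ≡ F (mod 10)] V=1 is one option consistent with column 2 (V + K ≡ F (mod 10), carry-in 1) — take it. So V=1.
Step 5. [col 2: V + K ≡ F (mod 10)] no forcing yet in column 2 (carry-in 1); K=7 is free and consistent — try it ⇒ K=7.
Step 6. [col 2: V + K ≡ F (mod 10)] in column 2 we have V+K≡F with carry-in 1; given V=1, K=7 and digits 1,2,4,7,8 already taken and all letters distinct, that pins F to 9, so F=9.
Step 7. [col 3: F + J ≡ U (mod 10)] column 3 reads F+J+carry(0)=U with F=9, U=4; with digits 1,2,4,7,8,9 already taken and all letters distinct, the only value for J is 5. So J=5.
Step 8. [col 5: Z + A ≡ K (mod 10)] several values work for Z in column 5 (Z + A ≡ K (mod 10), carry-in 1); try Z=6. So Z=6.
Step 9. [col 5: Z + A ≡ K (mod 10)] column 5 reads Z+A+carry(1)=K with Z=6, K=7; with digits 1,2,4,5,6,7,8,9 already taken and all letters distinct, the only value for A is 0 ⇒ A=0.

Answer: A=0, F=9, J=5, K=7, T=8, U=4, V=1, X=2, Z=6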